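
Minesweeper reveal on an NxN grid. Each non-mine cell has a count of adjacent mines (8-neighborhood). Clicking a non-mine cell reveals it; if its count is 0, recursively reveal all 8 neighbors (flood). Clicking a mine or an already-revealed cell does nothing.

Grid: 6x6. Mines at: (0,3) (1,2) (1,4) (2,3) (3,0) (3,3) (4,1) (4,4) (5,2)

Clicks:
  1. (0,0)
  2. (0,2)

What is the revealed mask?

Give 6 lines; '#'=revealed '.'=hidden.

Answer: ###...
##....
##....
......
......
......

Derivation:
Click 1 (0,0) count=0: revealed 6 new [(0,0) (0,1) (1,0) (1,1) (2,0) (2,1)] -> total=6
Click 2 (0,2) count=2: revealed 1 new [(0,2)] -> total=7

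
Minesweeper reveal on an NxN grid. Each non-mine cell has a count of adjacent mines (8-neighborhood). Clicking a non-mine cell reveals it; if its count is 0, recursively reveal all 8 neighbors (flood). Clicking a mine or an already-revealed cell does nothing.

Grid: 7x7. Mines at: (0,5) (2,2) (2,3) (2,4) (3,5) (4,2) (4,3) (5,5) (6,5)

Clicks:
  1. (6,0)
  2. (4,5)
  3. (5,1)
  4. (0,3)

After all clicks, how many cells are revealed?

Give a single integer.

Answer: 27

Derivation:
Click 1 (6,0) count=0: revealed 26 new [(0,0) (0,1) (0,2) (0,3) (0,4) (1,0) (1,1) (1,2) (1,3) (1,4) (2,0) (2,1) (3,0) (3,1) (4,0) (4,1) (5,0) (5,1) (5,2) (5,3) (5,4) (6,0) (6,1) (6,2) (6,3) (6,4)] -> total=26
Click 2 (4,5) count=2: revealed 1 new [(4,5)] -> total=27
Click 3 (5,1) count=1: revealed 0 new [(none)] -> total=27
Click 4 (0,3) count=0: revealed 0 new [(none)] -> total=27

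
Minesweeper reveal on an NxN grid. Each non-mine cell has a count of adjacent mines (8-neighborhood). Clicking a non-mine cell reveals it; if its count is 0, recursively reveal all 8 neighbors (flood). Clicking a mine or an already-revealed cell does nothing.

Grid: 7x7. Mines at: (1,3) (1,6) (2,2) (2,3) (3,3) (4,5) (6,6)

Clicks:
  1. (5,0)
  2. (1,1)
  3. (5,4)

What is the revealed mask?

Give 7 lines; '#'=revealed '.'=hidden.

Click 1 (5,0) count=0: revealed 28 new [(0,0) (0,1) (0,2) (1,0) (1,1) (1,2) (2,0) (2,1) (3,0) (3,1) (3,2) (4,0) (4,1) (4,2) (4,3) (4,4) (5,0) (5,1) (5,2) (5,3) (5,4) (5,5) (6,0) (6,1) (6,2) (6,3) (6,4) (6,5)] -> total=28
Click 2 (1,1) count=1: revealed 0 new [(none)] -> total=28
Click 3 (5,4) count=1: revealed 0 new [(none)] -> total=28

Answer: ###....
###....
##.....
###....
#####..
######.
######.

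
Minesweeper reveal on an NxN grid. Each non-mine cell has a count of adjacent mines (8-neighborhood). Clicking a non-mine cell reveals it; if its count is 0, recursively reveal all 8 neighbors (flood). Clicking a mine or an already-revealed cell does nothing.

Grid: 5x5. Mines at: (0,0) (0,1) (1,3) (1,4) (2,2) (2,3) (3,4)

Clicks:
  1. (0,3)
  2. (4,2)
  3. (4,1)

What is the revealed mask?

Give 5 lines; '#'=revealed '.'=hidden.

Answer: ...#.
##...
##...
####.
####.

Derivation:
Click 1 (0,3) count=2: revealed 1 new [(0,3)] -> total=1
Click 2 (4,2) count=0: revealed 12 new [(1,0) (1,1) (2,0) (2,1) (3,0) (3,1) (3,2) (3,3) (4,0) (4,1) (4,2) (4,3)] -> total=13
Click 3 (4,1) count=0: revealed 0 new [(none)] -> total=13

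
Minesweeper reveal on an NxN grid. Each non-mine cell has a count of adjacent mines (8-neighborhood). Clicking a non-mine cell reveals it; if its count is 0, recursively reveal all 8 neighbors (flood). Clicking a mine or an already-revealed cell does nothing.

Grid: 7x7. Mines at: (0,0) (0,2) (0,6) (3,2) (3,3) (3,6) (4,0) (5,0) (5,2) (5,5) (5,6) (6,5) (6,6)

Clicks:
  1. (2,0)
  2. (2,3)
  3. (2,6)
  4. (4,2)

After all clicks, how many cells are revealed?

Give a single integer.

Click 1 (2,0) count=0: revealed 6 new [(1,0) (1,1) (2,0) (2,1) (3,0) (3,1)] -> total=6
Click 2 (2,3) count=2: revealed 1 new [(2,3)] -> total=7
Click 3 (2,6) count=1: revealed 1 new [(2,6)] -> total=8
Click 4 (4,2) count=3: revealed 1 new [(4,2)] -> total=9

Answer: 9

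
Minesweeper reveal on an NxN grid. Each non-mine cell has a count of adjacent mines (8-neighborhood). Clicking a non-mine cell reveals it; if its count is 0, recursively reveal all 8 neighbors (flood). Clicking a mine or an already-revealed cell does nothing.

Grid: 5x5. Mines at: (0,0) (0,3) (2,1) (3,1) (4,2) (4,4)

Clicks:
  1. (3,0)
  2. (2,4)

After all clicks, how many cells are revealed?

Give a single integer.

Answer: 10

Derivation:
Click 1 (3,0) count=2: revealed 1 new [(3,0)] -> total=1
Click 2 (2,4) count=0: revealed 9 new [(1,2) (1,3) (1,4) (2,2) (2,3) (2,4) (3,2) (3,3) (3,4)] -> total=10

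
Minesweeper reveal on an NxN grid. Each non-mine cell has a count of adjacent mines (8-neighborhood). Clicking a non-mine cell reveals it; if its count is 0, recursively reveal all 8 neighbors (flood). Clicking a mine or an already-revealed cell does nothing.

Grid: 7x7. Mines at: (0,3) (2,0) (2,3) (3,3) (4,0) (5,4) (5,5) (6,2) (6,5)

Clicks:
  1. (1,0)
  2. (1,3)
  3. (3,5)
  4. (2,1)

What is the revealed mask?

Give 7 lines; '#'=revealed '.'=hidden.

Click 1 (1,0) count=1: revealed 1 new [(1,0)] -> total=1
Click 2 (1,3) count=2: revealed 1 new [(1,3)] -> total=2
Click 3 (3,5) count=0: revealed 15 new [(0,4) (0,5) (0,6) (1,4) (1,5) (1,6) (2,4) (2,5) (2,6) (3,4) (3,5) (3,6) (4,4) (4,5) (4,6)] -> total=17
Click 4 (2,1) count=1: revealed 1 new [(2,1)] -> total=18

Answer: ....###
#..####
.#..###
....###
....###
.......
.......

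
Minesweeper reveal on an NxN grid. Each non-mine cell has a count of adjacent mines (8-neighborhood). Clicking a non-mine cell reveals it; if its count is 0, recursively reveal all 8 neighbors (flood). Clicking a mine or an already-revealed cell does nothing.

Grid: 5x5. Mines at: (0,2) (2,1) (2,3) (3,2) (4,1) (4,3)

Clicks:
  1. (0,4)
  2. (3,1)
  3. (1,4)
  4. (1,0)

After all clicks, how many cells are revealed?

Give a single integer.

Click 1 (0,4) count=0: revealed 4 new [(0,3) (0,4) (1,3) (1,4)] -> total=4
Click 2 (3,1) count=3: revealed 1 new [(3,1)] -> total=5
Click 3 (1,4) count=1: revealed 0 new [(none)] -> total=5
Click 4 (1,0) count=1: revealed 1 new [(1,0)] -> total=6

Answer: 6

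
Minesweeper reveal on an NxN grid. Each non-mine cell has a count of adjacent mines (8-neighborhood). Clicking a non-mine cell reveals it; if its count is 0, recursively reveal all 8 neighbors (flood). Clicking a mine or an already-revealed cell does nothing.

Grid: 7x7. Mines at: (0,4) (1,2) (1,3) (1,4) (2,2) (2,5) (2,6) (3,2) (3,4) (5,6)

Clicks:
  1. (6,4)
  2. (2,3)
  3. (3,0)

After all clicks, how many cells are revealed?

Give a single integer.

Answer: 27

Derivation:
Click 1 (6,4) count=0: revealed 26 new [(0,0) (0,1) (1,0) (1,1) (2,0) (2,1) (3,0) (3,1) (4,0) (4,1) (4,2) (4,3) (4,4) (4,5) (5,0) (5,1) (5,2) (5,3) (5,4) (5,5) (6,0) (6,1) (6,2) (6,3) (6,4) (6,5)] -> total=26
Click 2 (2,3) count=6: revealed 1 new [(2,3)] -> total=27
Click 3 (3,0) count=0: revealed 0 new [(none)] -> total=27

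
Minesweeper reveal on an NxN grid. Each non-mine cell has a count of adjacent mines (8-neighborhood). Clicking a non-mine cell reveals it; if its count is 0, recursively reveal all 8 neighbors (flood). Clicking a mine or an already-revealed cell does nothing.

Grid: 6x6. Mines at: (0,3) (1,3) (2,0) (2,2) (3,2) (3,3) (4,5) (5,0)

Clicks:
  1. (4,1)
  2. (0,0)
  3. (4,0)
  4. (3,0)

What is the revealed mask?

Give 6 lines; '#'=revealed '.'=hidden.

Click 1 (4,1) count=2: revealed 1 new [(4,1)] -> total=1
Click 2 (0,0) count=0: revealed 6 new [(0,0) (0,1) (0,2) (1,0) (1,1) (1,2)] -> total=7
Click 3 (4,0) count=1: revealed 1 new [(4,0)] -> total=8
Click 4 (3,0) count=1: revealed 1 new [(3,0)] -> total=9

Answer: ###...
###...
......
#.....
##....
......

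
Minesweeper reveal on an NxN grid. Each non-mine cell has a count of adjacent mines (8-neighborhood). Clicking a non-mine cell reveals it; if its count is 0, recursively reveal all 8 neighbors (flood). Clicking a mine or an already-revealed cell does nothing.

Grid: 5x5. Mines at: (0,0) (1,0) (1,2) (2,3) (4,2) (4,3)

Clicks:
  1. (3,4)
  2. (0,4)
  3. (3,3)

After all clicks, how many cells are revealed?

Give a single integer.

Answer: 6

Derivation:
Click 1 (3,4) count=2: revealed 1 new [(3,4)] -> total=1
Click 2 (0,4) count=0: revealed 4 new [(0,3) (0,4) (1,3) (1,4)] -> total=5
Click 3 (3,3) count=3: revealed 1 new [(3,3)] -> total=6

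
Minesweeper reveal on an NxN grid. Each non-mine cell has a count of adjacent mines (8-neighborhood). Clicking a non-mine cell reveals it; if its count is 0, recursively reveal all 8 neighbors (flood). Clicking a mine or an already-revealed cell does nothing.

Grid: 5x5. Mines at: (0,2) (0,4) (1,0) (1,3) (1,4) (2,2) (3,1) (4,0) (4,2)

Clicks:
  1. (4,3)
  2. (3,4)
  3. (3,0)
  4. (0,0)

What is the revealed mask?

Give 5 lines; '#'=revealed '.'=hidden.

Answer: #....
.....
...##
#..##
...##

Derivation:
Click 1 (4,3) count=1: revealed 1 new [(4,3)] -> total=1
Click 2 (3,4) count=0: revealed 5 new [(2,3) (2,4) (3,3) (3,4) (4,4)] -> total=6
Click 3 (3,0) count=2: revealed 1 new [(3,0)] -> total=7
Click 4 (0,0) count=1: revealed 1 new [(0,0)] -> total=8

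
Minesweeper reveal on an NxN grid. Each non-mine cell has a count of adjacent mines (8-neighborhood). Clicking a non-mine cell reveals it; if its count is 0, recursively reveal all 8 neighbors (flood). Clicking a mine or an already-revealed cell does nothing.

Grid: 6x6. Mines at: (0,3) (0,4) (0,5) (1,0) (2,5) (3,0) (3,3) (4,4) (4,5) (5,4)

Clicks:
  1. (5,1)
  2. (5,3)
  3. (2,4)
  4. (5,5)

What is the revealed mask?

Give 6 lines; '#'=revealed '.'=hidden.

Click 1 (5,1) count=0: revealed 8 new [(4,0) (4,1) (4,2) (4,3) (5,0) (5,1) (5,2) (5,3)] -> total=8
Click 2 (5,3) count=2: revealed 0 new [(none)] -> total=8
Click 3 (2,4) count=2: revealed 1 new [(2,4)] -> total=9
Click 4 (5,5) count=3: revealed 1 new [(5,5)] -> total=10

Answer: ......
......
....#.
......
####..
####.#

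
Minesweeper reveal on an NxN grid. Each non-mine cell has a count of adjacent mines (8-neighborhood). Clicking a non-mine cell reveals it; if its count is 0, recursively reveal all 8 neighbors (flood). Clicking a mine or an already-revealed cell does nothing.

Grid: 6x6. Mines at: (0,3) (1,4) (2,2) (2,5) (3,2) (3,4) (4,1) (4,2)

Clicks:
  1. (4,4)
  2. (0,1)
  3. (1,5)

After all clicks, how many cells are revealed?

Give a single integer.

Answer: 12

Derivation:
Click 1 (4,4) count=1: revealed 1 new [(4,4)] -> total=1
Click 2 (0,1) count=0: revealed 10 new [(0,0) (0,1) (0,2) (1,0) (1,1) (1,2) (2,0) (2,1) (3,0) (3,1)] -> total=11
Click 3 (1,5) count=2: revealed 1 new [(1,5)] -> total=12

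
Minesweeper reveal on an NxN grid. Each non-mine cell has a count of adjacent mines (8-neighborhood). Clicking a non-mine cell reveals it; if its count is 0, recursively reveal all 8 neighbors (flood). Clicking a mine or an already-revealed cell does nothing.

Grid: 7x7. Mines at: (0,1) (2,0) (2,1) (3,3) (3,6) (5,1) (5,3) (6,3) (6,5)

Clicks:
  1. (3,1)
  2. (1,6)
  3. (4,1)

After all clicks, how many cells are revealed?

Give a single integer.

Click 1 (3,1) count=2: revealed 1 new [(3,1)] -> total=1
Click 2 (1,6) count=0: revealed 15 new [(0,2) (0,3) (0,4) (0,5) (0,6) (1,2) (1,3) (1,4) (1,5) (1,6) (2,2) (2,3) (2,4) (2,5) (2,6)] -> total=16
Click 3 (4,1) count=1: revealed 1 new [(4,1)] -> total=17

Answer: 17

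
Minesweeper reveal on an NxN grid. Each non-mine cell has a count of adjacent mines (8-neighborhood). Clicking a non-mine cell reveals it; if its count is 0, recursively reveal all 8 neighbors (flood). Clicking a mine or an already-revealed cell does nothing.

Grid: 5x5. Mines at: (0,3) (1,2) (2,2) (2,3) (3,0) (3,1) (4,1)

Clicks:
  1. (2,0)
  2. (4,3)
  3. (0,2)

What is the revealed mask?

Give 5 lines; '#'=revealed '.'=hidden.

Answer: ..#..
.....
#....
..###
..###

Derivation:
Click 1 (2,0) count=2: revealed 1 new [(2,0)] -> total=1
Click 2 (4,3) count=0: revealed 6 new [(3,2) (3,3) (3,4) (4,2) (4,3) (4,4)] -> total=7
Click 3 (0,2) count=2: revealed 1 new [(0,2)] -> total=8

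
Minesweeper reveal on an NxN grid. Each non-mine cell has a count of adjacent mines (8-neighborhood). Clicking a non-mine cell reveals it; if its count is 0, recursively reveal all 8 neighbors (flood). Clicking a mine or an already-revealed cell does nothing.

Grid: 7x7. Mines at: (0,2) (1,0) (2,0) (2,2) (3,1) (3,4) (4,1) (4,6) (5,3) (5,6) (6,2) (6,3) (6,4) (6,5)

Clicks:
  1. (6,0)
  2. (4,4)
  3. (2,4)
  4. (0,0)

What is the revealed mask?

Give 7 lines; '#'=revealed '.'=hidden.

Click 1 (6,0) count=0: revealed 4 new [(5,0) (5,1) (6,0) (6,1)] -> total=4
Click 2 (4,4) count=2: revealed 1 new [(4,4)] -> total=5
Click 3 (2,4) count=1: revealed 1 new [(2,4)] -> total=6
Click 4 (0,0) count=1: revealed 1 new [(0,0)] -> total=7

Answer: #......
.......
....#..
.......
....#..
##.....
##.....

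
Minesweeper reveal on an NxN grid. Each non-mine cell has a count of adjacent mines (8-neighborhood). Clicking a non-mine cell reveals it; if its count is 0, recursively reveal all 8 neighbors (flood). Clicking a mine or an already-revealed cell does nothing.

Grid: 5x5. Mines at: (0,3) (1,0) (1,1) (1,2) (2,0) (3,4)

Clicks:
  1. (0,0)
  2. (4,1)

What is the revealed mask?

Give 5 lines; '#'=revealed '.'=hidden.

Click 1 (0,0) count=2: revealed 1 new [(0,0)] -> total=1
Click 2 (4,1) count=0: revealed 11 new [(2,1) (2,2) (2,3) (3,0) (3,1) (3,2) (3,3) (4,0) (4,1) (4,2) (4,3)] -> total=12

Answer: #....
.....
.###.
####.
####.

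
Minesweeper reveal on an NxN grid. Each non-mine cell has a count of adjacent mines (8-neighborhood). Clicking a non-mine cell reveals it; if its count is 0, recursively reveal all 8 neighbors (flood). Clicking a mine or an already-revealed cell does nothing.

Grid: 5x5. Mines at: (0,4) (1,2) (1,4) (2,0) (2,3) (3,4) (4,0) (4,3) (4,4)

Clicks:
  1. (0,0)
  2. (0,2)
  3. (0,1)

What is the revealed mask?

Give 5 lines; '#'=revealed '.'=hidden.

Click 1 (0,0) count=0: revealed 4 new [(0,0) (0,1) (1,0) (1,1)] -> total=4
Click 2 (0,2) count=1: revealed 1 new [(0,2)] -> total=5
Click 3 (0,1) count=1: revealed 0 new [(none)] -> total=5

Answer: ###..
##...
.....
.....
.....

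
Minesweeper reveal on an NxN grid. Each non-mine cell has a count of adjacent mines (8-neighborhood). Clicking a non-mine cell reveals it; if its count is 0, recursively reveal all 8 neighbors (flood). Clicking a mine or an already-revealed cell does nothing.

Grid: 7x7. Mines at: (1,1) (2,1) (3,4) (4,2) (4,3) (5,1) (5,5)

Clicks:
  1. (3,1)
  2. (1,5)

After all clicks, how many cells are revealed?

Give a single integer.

Click 1 (3,1) count=2: revealed 1 new [(3,1)] -> total=1
Click 2 (1,5) count=0: revealed 19 new [(0,2) (0,3) (0,4) (0,5) (0,6) (1,2) (1,3) (1,4) (1,5) (1,6) (2,2) (2,3) (2,4) (2,5) (2,6) (3,5) (3,6) (4,5) (4,6)] -> total=20

Answer: 20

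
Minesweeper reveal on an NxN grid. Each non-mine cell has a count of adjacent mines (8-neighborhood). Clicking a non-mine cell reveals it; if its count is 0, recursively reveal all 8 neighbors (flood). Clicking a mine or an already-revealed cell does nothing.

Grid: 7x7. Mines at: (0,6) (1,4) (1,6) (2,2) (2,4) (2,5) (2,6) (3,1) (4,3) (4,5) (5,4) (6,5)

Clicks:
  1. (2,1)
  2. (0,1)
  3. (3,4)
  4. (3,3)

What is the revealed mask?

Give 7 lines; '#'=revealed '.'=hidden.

Answer: ####...
####...
##.....
...##..
.......
.......
.......

Derivation:
Click 1 (2,1) count=2: revealed 1 new [(2,1)] -> total=1
Click 2 (0,1) count=0: revealed 9 new [(0,0) (0,1) (0,2) (0,3) (1,0) (1,1) (1,2) (1,3) (2,0)] -> total=10
Click 3 (3,4) count=4: revealed 1 new [(3,4)] -> total=11
Click 4 (3,3) count=3: revealed 1 new [(3,3)] -> total=12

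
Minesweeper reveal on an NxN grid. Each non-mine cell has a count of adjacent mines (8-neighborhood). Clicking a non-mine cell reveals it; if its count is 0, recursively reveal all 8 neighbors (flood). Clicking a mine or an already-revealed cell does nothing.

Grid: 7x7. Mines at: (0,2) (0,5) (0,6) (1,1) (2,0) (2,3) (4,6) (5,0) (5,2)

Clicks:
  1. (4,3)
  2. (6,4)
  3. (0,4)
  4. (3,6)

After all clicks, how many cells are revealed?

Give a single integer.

Answer: 16

Derivation:
Click 1 (4,3) count=1: revealed 1 new [(4,3)] -> total=1
Click 2 (6,4) count=0: revealed 13 new [(3,3) (3,4) (3,5) (4,4) (4,5) (5,3) (5,4) (5,5) (5,6) (6,3) (6,4) (6,5) (6,6)] -> total=14
Click 3 (0,4) count=1: revealed 1 new [(0,4)] -> total=15
Click 4 (3,6) count=1: revealed 1 new [(3,6)] -> total=16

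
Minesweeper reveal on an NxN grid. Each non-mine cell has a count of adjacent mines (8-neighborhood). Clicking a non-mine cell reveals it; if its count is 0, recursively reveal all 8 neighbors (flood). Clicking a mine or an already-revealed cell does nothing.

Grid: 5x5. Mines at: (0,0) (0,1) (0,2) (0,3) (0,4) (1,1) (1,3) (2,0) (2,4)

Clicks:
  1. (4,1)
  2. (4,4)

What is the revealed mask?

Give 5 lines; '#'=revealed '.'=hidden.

Click 1 (4,1) count=0: revealed 13 new [(2,1) (2,2) (2,3) (3,0) (3,1) (3,2) (3,3) (3,4) (4,0) (4,1) (4,2) (4,3) (4,4)] -> total=13
Click 2 (4,4) count=0: revealed 0 new [(none)] -> total=13

Answer: .....
.....
.###.
#####
#####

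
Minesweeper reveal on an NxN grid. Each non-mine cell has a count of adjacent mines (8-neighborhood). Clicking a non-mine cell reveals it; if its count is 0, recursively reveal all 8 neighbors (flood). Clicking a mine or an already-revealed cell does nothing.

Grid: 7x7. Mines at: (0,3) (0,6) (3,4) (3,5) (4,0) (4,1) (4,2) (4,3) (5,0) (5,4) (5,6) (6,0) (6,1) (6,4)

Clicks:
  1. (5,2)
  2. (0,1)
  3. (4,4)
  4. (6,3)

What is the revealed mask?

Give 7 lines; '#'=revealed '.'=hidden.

Click 1 (5,2) count=4: revealed 1 new [(5,2)] -> total=1
Click 2 (0,1) count=0: revealed 15 new [(0,0) (0,1) (0,2) (1,0) (1,1) (1,2) (1,3) (2,0) (2,1) (2,2) (2,3) (3,0) (3,1) (3,2) (3,3)] -> total=16
Click 3 (4,4) count=4: revealed 1 new [(4,4)] -> total=17
Click 4 (6,3) count=2: revealed 1 new [(6,3)] -> total=18

Answer: ###....
####...
####...
####...
....#..
..#....
...#...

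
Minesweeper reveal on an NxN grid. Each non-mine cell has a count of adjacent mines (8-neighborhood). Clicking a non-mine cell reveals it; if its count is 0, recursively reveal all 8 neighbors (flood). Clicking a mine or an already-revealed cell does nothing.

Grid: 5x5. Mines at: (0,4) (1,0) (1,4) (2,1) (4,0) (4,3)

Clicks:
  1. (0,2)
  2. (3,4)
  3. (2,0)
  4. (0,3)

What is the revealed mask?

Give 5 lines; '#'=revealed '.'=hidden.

Click 1 (0,2) count=0: revealed 6 new [(0,1) (0,2) (0,3) (1,1) (1,2) (1,3)] -> total=6
Click 2 (3,4) count=1: revealed 1 new [(3,4)] -> total=7
Click 3 (2,0) count=2: revealed 1 new [(2,0)] -> total=8
Click 4 (0,3) count=2: revealed 0 new [(none)] -> total=8

Answer: .###.
.###.
#....
....#
.....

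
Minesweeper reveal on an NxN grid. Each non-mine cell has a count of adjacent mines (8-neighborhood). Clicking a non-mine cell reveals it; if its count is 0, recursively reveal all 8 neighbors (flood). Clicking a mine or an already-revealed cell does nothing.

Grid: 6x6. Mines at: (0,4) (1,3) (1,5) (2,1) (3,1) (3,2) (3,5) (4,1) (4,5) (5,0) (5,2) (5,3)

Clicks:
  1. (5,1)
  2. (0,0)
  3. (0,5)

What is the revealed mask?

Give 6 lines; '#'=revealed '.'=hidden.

Answer: ###..#
###...
......
......
......
.#....

Derivation:
Click 1 (5,1) count=3: revealed 1 new [(5,1)] -> total=1
Click 2 (0,0) count=0: revealed 6 new [(0,0) (0,1) (0,2) (1,0) (1,1) (1,2)] -> total=7
Click 3 (0,5) count=2: revealed 1 new [(0,5)] -> total=8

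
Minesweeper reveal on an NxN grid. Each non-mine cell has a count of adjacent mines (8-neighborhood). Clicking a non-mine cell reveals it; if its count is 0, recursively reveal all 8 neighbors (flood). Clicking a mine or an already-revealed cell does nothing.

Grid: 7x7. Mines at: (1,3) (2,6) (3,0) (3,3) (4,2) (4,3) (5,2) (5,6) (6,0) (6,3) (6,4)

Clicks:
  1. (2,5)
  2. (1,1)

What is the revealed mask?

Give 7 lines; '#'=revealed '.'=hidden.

Click 1 (2,5) count=1: revealed 1 new [(2,5)] -> total=1
Click 2 (1,1) count=0: revealed 9 new [(0,0) (0,1) (0,2) (1,0) (1,1) (1,2) (2,0) (2,1) (2,2)] -> total=10

Answer: ###....
###....
###..#.
.......
.......
.......
.......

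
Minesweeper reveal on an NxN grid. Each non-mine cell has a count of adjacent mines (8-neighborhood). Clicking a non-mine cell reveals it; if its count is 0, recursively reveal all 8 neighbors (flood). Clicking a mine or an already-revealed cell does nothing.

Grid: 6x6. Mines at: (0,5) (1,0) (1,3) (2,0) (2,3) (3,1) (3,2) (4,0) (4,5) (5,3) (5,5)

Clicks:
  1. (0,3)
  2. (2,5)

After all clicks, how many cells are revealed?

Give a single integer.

Click 1 (0,3) count=1: revealed 1 new [(0,3)] -> total=1
Click 2 (2,5) count=0: revealed 6 new [(1,4) (1,5) (2,4) (2,5) (3,4) (3,5)] -> total=7

Answer: 7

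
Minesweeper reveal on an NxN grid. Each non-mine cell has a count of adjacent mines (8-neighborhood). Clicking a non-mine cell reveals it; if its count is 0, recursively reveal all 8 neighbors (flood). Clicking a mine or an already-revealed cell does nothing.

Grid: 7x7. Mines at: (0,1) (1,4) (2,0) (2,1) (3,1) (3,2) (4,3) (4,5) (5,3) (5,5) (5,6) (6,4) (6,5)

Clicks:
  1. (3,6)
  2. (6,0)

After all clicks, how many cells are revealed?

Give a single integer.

Answer: 10

Derivation:
Click 1 (3,6) count=1: revealed 1 new [(3,6)] -> total=1
Click 2 (6,0) count=0: revealed 9 new [(4,0) (4,1) (4,2) (5,0) (5,1) (5,2) (6,0) (6,1) (6,2)] -> total=10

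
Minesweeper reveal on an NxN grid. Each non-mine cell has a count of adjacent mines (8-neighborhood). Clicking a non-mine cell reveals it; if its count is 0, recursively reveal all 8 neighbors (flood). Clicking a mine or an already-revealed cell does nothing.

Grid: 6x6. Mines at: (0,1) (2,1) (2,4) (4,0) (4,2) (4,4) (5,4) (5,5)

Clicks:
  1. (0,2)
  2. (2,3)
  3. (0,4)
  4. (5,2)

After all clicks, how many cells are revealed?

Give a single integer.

Click 1 (0,2) count=1: revealed 1 new [(0,2)] -> total=1
Click 2 (2,3) count=1: revealed 1 new [(2,3)] -> total=2
Click 3 (0,4) count=0: revealed 7 new [(0,3) (0,4) (0,5) (1,2) (1,3) (1,4) (1,5)] -> total=9
Click 4 (5,2) count=1: revealed 1 new [(5,2)] -> total=10

Answer: 10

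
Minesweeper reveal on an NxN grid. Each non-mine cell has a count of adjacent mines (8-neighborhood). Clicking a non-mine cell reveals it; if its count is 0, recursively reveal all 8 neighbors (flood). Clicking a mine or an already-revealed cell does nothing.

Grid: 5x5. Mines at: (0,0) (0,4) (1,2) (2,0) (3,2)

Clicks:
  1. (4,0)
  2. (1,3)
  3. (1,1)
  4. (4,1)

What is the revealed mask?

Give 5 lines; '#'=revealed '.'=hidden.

Click 1 (4,0) count=0: revealed 4 new [(3,0) (3,1) (4,0) (4,1)] -> total=4
Click 2 (1,3) count=2: revealed 1 new [(1,3)] -> total=5
Click 3 (1,1) count=3: revealed 1 new [(1,1)] -> total=6
Click 4 (4,1) count=1: revealed 0 new [(none)] -> total=6

Answer: .....
.#.#.
.....
##...
##...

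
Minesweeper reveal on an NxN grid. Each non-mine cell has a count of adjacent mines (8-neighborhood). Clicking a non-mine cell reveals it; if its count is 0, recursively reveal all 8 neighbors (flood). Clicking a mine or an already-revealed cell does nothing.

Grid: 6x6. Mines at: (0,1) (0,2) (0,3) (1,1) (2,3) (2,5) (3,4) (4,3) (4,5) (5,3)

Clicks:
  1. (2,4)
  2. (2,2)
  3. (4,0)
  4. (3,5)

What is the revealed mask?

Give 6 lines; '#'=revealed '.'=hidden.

Click 1 (2,4) count=3: revealed 1 new [(2,4)] -> total=1
Click 2 (2,2) count=2: revealed 1 new [(2,2)] -> total=2
Click 3 (4,0) count=0: revealed 11 new [(2,0) (2,1) (3,0) (3,1) (3,2) (4,0) (4,1) (4,2) (5,0) (5,1) (5,2)] -> total=13
Click 4 (3,5) count=3: revealed 1 new [(3,5)] -> total=14

Answer: ......
......
###.#.
###..#
###...
###...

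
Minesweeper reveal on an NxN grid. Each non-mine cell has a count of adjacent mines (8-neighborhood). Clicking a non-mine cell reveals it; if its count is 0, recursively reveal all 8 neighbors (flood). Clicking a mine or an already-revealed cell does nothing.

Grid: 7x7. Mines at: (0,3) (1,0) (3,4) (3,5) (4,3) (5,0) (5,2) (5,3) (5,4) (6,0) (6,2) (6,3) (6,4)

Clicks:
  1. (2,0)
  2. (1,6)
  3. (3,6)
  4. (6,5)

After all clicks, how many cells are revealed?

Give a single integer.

Answer: 12

Derivation:
Click 1 (2,0) count=1: revealed 1 new [(2,0)] -> total=1
Click 2 (1,6) count=0: revealed 9 new [(0,4) (0,5) (0,6) (1,4) (1,5) (1,6) (2,4) (2,5) (2,6)] -> total=10
Click 3 (3,6) count=1: revealed 1 new [(3,6)] -> total=11
Click 4 (6,5) count=2: revealed 1 new [(6,5)] -> total=12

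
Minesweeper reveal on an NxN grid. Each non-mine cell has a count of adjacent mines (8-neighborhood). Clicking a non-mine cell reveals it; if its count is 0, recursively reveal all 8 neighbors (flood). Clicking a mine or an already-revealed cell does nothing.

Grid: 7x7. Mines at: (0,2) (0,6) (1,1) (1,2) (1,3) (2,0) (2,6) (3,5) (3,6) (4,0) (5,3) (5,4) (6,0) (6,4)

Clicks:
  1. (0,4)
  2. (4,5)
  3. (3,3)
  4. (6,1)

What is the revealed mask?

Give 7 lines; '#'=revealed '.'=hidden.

Answer: ....#..
.......
.####..
.####..
.#####.
.......
.#.....

Derivation:
Click 1 (0,4) count=1: revealed 1 new [(0,4)] -> total=1
Click 2 (4,5) count=3: revealed 1 new [(4,5)] -> total=2
Click 3 (3,3) count=0: revealed 12 new [(2,1) (2,2) (2,3) (2,4) (3,1) (3,2) (3,3) (3,4) (4,1) (4,2) (4,3) (4,4)] -> total=14
Click 4 (6,1) count=1: revealed 1 new [(6,1)] -> total=15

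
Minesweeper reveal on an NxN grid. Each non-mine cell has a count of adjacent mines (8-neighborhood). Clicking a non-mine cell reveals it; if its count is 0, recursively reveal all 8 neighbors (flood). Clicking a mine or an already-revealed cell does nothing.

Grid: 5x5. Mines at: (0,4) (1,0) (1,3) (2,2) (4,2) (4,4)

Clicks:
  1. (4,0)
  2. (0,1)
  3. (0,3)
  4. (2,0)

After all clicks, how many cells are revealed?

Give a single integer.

Click 1 (4,0) count=0: revealed 6 new [(2,0) (2,1) (3,0) (3,1) (4,0) (4,1)] -> total=6
Click 2 (0,1) count=1: revealed 1 new [(0,1)] -> total=7
Click 3 (0,3) count=2: revealed 1 new [(0,3)] -> total=8
Click 4 (2,0) count=1: revealed 0 new [(none)] -> total=8

Answer: 8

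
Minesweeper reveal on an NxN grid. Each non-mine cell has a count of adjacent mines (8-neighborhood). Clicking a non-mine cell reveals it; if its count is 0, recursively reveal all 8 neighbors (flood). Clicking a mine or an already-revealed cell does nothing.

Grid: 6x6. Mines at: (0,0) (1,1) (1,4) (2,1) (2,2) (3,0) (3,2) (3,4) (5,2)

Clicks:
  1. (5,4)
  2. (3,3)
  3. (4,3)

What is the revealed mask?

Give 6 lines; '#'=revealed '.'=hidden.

Answer: ......
......
......
...#..
...###
...###

Derivation:
Click 1 (5,4) count=0: revealed 6 new [(4,3) (4,4) (4,5) (5,3) (5,4) (5,5)] -> total=6
Click 2 (3,3) count=3: revealed 1 new [(3,3)] -> total=7
Click 3 (4,3) count=3: revealed 0 new [(none)] -> total=7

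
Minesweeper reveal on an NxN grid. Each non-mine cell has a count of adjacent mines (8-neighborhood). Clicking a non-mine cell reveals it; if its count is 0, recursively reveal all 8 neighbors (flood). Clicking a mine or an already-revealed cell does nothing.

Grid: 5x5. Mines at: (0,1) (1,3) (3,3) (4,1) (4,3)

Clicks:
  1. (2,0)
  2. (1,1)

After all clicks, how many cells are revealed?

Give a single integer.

Click 1 (2,0) count=0: revealed 9 new [(1,0) (1,1) (1,2) (2,0) (2,1) (2,2) (3,0) (3,1) (3,2)] -> total=9
Click 2 (1,1) count=1: revealed 0 new [(none)] -> total=9

Answer: 9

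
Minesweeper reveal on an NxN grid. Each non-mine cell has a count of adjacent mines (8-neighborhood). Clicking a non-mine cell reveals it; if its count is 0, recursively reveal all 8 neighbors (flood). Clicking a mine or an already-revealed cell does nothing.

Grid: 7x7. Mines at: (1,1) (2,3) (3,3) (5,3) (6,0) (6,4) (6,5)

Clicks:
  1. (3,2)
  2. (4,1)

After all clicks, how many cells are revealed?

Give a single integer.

Answer: 12

Derivation:
Click 1 (3,2) count=2: revealed 1 new [(3,2)] -> total=1
Click 2 (4,1) count=0: revealed 11 new [(2,0) (2,1) (2,2) (3,0) (3,1) (4,0) (4,1) (4,2) (5,0) (5,1) (5,2)] -> total=12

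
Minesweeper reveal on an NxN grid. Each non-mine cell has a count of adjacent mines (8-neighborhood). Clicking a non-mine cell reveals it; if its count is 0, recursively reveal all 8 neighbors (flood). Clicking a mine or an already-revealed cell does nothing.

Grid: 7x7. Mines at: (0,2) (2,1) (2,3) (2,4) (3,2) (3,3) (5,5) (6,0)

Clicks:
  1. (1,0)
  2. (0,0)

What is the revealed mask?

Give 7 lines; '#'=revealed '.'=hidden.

Click 1 (1,0) count=1: revealed 1 new [(1,0)] -> total=1
Click 2 (0,0) count=0: revealed 3 new [(0,0) (0,1) (1,1)] -> total=4

Answer: ##.....
##.....
.......
.......
.......
.......
.......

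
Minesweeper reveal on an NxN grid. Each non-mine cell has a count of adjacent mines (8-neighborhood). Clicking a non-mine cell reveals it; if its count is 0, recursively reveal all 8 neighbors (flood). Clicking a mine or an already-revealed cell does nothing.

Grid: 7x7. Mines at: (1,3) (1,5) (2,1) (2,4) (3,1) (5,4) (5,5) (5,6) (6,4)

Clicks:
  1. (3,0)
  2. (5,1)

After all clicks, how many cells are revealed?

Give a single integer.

Answer: 13

Derivation:
Click 1 (3,0) count=2: revealed 1 new [(3,0)] -> total=1
Click 2 (5,1) count=0: revealed 12 new [(4,0) (4,1) (4,2) (4,3) (5,0) (5,1) (5,2) (5,3) (6,0) (6,1) (6,2) (6,3)] -> total=13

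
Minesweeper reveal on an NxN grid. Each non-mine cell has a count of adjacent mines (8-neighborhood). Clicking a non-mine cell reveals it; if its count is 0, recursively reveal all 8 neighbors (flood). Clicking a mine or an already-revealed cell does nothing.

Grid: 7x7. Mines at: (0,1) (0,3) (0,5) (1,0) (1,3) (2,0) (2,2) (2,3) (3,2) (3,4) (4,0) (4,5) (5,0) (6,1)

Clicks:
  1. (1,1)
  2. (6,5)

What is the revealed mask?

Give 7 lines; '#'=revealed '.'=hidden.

Answer: .......
.#.....
.......
.......
..###..
..#####
..#####

Derivation:
Click 1 (1,1) count=4: revealed 1 new [(1,1)] -> total=1
Click 2 (6,5) count=0: revealed 13 new [(4,2) (4,3) (4,4) (5,2) (5,3) (5,4) (5,5) (5,6) (6,2) (6,3) (6,4) (6,5) (6,6)] -> total=14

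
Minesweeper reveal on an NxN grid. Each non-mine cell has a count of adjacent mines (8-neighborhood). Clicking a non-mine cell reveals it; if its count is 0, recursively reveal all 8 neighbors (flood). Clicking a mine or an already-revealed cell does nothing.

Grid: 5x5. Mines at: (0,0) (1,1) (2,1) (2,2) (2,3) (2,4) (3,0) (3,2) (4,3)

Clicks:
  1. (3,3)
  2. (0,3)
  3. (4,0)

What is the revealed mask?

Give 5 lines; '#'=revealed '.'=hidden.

Click 1 (3,3) count=5: revealed 1 new [(3,3)] -> total=1
Click 2 (0,3) count=0: revealed 6 new [(0,2) (0,3) (0,4) (1,2) (1,3) (1,4)] -> total=7
Click 3 (4,0) count=1: revealed 1 new [(4,0)] -> total=8

Answer: ..###
..###
.....
...#.
#....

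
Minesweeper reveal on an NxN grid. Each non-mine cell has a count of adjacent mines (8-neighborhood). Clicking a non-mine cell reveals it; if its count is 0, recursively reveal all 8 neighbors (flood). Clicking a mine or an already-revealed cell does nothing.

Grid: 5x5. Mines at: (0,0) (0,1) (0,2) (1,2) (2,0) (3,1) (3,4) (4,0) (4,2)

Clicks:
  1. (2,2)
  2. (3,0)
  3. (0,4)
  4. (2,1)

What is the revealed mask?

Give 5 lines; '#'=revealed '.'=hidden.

Click 1 (2,2) count=2: revealed 1 new [(2,2)] -> total=1
Click 2 (3,0) count=3: revealed 1 new [(3,0)] -> total=2
Click 3 (0,4) count=0: revealed 6 new [(0,3) (0,4) (1,3) (1,4) (2,3) (2,4)] -> total=8
Click 4 (2,1) count=3: revealed 1 new [(2,1)] -> total=9

Answer: ...##
...##
.####
#....
.....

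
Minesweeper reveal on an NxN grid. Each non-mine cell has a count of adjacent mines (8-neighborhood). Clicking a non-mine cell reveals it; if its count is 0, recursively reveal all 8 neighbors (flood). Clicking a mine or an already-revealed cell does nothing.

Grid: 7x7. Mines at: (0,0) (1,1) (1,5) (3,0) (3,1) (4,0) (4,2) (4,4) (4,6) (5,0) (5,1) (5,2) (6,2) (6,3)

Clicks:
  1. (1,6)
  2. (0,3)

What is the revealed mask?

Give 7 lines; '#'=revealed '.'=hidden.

Click 1 (1,6) count=1: revealed 1 new [(1,6)] -> total=1
Click 2 (0,3) count=0: revealed 12 new [(0,2) (0,3) (0,4) (1,2) (1,3) (1,4) (2,2) (2,3) (2,4) (3,2) (3,3) (3,4)] -> total=13

Answer: ..###..
..###.#
..###..
..###..
.......
.......
.......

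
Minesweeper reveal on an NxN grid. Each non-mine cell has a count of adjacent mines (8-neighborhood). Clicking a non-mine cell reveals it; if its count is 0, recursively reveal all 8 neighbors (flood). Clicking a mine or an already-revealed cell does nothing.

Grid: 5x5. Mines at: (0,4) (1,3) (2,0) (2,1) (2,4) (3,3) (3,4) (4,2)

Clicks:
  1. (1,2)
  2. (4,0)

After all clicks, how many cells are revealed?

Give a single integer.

Click 1 (1,2) count=2: revealed 1 new [(1,2)] -> total=1
Click 2 (4,0) count=0: revealed 4 new [(3,0) (3,1) (4,0) (4,1)] -> total=5

Answer: 5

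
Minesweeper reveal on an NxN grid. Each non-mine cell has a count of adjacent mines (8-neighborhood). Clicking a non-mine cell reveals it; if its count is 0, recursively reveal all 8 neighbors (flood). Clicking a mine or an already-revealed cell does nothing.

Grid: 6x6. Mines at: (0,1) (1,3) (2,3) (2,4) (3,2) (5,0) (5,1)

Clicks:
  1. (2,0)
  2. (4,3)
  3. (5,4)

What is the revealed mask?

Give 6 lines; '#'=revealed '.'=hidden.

Click 1 (2,0) count=0: revealed 8 new [(1,0) (1,1) (2,0) (2,1) (3,0) (3,1) (4,0) (4,1)] -> total=8
Click 2 (4,3) count=1: revealed 1 new [(4,3)] -> total=9
Click 3 (5,4) count=0: revealed 10 new [(3,3) (3,4) (3,5) (4,2) (4,4) (4,5) (5,2) (5,3) (5,4) (5,5)] -> total=19

Answer: ......
##....
##....
##.###
######
..####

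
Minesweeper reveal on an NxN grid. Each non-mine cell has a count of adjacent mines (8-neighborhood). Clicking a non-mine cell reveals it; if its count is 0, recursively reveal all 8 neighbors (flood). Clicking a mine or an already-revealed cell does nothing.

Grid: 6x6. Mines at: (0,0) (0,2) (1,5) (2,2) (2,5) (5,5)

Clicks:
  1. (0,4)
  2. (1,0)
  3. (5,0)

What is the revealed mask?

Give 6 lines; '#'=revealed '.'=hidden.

Answer: ....#.
##....
##....
#####.
#####.
#####.

Derivation:
Click 1 (0,4) count=1: revealed 1 new [(0,4)] -> total=1
Click 2 (1,0) count=1: revealed 1 new [(1,0)] -> total=2
Click 3 (5,0) count=0: revealed 18 new [(1,1) (2,0) (2,1) (3,0) (3,1) (3,2) (3,3) (3,4) (4,0) (4,1) (4,2) (4,3) (4,4) (5,0) (5,1) (5,2) (5,3) (5,4)] -> total=20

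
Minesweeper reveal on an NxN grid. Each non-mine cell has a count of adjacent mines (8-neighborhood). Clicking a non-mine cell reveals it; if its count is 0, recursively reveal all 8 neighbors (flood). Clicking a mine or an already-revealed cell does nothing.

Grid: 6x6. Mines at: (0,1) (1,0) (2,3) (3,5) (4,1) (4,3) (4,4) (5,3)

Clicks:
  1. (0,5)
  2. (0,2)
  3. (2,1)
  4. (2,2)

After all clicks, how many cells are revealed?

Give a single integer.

Click 1 (0,5) count=0: revealed 10 new [(0,2) (0,3) (0,4) (0,5) (1,2) (1,3) (1,4) (1,5) (2,4) (2,5)] -> total=10
Click 2 (0,2) count=1: revealed 0 new [(none)] -> total=10
Click 3 (2,1) count=1: revealed 1 new [(2,1)] -> total=11
Click 4 (2,2) count=1: revealed 1 new [(2,2)] -> total=12

Answer: 12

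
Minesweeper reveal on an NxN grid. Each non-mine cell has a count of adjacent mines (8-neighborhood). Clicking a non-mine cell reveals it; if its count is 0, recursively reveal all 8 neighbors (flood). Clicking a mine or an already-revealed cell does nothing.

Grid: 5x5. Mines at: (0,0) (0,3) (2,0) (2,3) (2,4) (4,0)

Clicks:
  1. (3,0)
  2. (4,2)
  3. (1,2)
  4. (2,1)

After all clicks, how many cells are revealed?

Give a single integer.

Click 1 (3,0) count=2: revealed 1 new [(3,0)] -> total=1
Click 2 (4,2) count=0: revealed 8 new [(3,1) (3,2) (3,3) (3,4) (4,1) (4,2) (4,3) (4,4)] -> total=9
Click 3 (1,2) count=2: revealed 1 new [(1,2)] -> total=10
Click 4 (2,1) count=1: revealed 1 new [(2,1)] -> total=11

Answer: 11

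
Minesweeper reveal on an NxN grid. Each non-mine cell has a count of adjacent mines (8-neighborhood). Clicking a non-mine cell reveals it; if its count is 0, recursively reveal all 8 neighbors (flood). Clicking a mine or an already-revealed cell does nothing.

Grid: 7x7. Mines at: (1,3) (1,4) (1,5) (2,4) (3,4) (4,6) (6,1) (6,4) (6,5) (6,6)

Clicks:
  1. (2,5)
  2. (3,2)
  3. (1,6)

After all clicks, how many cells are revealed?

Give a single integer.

Click 1 (2,5) count=4: revealed 1 new [(2,5)] -> total=1
Click 2 (3,2) count=0: revealed 22 new [(0,0) (0,1) (0,2) (1,0) (1,1) (1,2) (2,0) (2,1) (2,2) (2,3) (3,0) (3,1) (3,2) (3,3) (4,0) (4,1) (4,2) (4,3) (5,0) (5,1) (5,2) (5,3)] -> total=23
Click 3 (1,6) count=1: revealed 1 new [(1,6)] -> total=24

Answer: 24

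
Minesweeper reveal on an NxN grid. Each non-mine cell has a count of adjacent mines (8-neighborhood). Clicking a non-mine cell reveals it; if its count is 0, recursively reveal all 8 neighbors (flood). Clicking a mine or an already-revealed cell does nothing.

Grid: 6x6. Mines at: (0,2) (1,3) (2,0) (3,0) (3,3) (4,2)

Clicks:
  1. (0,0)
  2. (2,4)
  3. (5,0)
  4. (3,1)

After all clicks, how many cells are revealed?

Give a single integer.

Answer: 10

Derivation:
Click 1 (0,0) count=0: revealed 4 new [(0,0) (0,1) (1,0) (1,1)] -> total=4
Click 2 (2,4) count=2: revealed 1 new [(2,4)] -> total=5
Click 3 (5,0) count=0: revealed 4 new [(4,0) (4,1) (5,0) (5,1)] -> total=9
Click 4 (3,1) count=3: revealed 1 new [(3,1)] -> total=10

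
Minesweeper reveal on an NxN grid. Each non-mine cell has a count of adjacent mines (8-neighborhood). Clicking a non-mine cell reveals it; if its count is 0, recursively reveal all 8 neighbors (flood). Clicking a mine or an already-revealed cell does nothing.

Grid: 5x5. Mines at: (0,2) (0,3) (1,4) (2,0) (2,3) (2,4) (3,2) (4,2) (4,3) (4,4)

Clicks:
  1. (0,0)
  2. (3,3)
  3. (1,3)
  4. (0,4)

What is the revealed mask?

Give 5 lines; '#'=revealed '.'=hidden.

Answer: ##..#
##.#.
.....
...#.
.....

Derivation:
Click 1 (0,0) count=0: revealed 4 new [(0,0) (0,1) (1,0) (1,1)] -> total=4
Click 2 (3,3) count=6: revealed 1 new [(3,3)] -> total=5
Click 3 (1,3) count=5: revealed 1 new [(1,3)] -> total=6
Click 4 (0,4) count=2: revealed 1 new [(0,4)] -> total=7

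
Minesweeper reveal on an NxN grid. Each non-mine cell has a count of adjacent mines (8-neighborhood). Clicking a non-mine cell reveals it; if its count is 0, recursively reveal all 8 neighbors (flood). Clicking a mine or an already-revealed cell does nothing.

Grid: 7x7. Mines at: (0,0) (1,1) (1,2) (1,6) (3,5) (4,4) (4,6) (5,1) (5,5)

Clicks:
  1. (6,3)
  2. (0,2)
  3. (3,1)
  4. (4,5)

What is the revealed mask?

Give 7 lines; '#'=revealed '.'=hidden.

Answer: ..#....
.......
####...
####...
####.#.
..###..
..###..

Derivation:
Click 1 (6,3) count=0: revealed 6 new [(5,2) (5,3) (5,4) (6,2) (6,3) (6,4)] -> total=6
Click 2 (0,2) count=2: revealed 1 new [(0,2)] -> total=7
Click 3 (3,1) count=0: revealed 12 new [(2,0) (2,1) (2,2) (2,3) (3,0) (3,1) (3,2) (3,3) (4,0) (4,1) (4,2) (4,3)] -> total=19
Click 4 (4,5) count=4: revealed 1 new [(4,5)] -> total=20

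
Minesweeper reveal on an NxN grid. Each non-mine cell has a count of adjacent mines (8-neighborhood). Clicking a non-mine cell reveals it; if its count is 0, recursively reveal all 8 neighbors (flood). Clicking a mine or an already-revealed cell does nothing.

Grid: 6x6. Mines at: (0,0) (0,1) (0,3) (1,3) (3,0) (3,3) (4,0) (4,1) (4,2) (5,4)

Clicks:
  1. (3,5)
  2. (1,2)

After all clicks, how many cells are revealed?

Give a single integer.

Click 1 (3,5) count=0: revealed 10 new [(0,4) (0,5) (1,4) (1,5) (2,4) (2,5) (3,4) (3,5) (4,4) (4,5)] -> total=10
Click 2 (1,2) count=3: revealed 1 new [(1,2)] -> total=11

Answer: 11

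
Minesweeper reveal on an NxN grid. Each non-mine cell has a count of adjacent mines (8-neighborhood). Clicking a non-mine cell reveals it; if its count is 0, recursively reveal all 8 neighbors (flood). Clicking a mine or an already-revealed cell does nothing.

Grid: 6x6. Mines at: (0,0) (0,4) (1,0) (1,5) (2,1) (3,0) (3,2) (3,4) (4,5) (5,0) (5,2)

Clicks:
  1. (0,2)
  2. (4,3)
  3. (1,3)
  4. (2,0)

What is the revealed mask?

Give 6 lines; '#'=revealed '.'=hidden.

Click 1 (0,2) count=0: revealed 6 new [(0,1) (0,2) (0,3) (1,1) (1,2) (1,3)] -> total=6
Click 2 (4,3) count=3: revealed 1 new [(4,3)] -> total=7
Click 3 (1,3) count=1: revealed 0 new [(none)] -> total=7
Click 4 (2,0) count=3: revealed 1 new [(2,0)] -> total=8

Answer: .###..
.###..
#.....
......
...#..
......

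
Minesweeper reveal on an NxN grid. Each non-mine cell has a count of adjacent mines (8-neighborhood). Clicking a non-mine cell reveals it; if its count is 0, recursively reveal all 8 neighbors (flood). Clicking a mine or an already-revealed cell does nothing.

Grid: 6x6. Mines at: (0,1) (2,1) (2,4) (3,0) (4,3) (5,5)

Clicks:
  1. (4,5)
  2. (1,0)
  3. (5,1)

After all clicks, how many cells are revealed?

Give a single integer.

Click 1 (4,5) count=1: revealed 1 new [(4,5)] -> total=1
Click 2 (1,0) count=2: revealed 1 new [(1,0)] -> total=2
Click 3 (5,1) count=0: revealed 6 new [(4,0) (4,1) (4,2) (5,0) (5,1) (5,2)] -> total=8

Answer: 8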